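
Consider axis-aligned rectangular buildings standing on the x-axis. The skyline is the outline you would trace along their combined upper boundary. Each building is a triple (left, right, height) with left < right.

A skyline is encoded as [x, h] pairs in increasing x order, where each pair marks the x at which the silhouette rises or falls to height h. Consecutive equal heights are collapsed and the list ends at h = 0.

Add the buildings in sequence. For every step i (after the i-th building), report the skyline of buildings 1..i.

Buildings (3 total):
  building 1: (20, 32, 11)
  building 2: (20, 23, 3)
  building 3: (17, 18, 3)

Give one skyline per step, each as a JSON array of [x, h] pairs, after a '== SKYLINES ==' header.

== SKYLINES ==
[[20,11],[32,0]]
[[20,11],[32,0]]
[[17,3],[18,0],[20,11],[32,0]]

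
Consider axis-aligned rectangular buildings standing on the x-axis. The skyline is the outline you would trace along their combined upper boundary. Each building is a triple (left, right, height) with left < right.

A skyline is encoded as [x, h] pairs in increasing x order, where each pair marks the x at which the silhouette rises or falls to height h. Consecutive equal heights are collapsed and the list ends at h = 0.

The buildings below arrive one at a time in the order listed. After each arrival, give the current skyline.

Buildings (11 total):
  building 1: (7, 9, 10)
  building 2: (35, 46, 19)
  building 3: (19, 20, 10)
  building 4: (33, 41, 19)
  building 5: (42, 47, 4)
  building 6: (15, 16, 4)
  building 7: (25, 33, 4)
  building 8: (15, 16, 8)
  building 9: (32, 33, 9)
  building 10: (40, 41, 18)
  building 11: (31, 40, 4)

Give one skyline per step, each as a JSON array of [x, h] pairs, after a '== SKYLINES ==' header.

== SKYLINES ==
[[7,10],[9,0]]
[[7,10],[9,0],[35,19],[46,0]]
[[7,10],[9,0],[19,10],[20,0],[35,19],[46,0]]
[[7,10],[9,0],[19,10],[20,0],[33,19],[46,0]]
[[7,10],[9,0],[19,10],[20,0],[33,19],[46,4],[47,0]]
[[7,10],[9,0],[15,4],[16,0],[19,10],[20,0],[33,19],[46,4],[47,0]]
[[7,10],[9,0],[15,4],[16,0],[19,10],[20,0],[25,4],[33,19],[46,4],[47,0]]
[[7,10],[9,0],[15,8],[16,0],[19,10],[20,0],[25,4],[33,19],[46,4],[47,0]]
[[7,10],[9,0],[15,8],[16,0],[19,10],[20,0],[25,4],[32,9],[33,19],[46,4],[47,0]]
[[7,10],[9,0],[15,8],[16,0],[19,10],[20,0],[25,4],[32,9],[33,19],[46,4],[47,0]]
[[7,10],[9,0],[15,8],[16,0],[19,10],[20,0],[25,4],[32,9],[33,19],[46,4],[47,0]]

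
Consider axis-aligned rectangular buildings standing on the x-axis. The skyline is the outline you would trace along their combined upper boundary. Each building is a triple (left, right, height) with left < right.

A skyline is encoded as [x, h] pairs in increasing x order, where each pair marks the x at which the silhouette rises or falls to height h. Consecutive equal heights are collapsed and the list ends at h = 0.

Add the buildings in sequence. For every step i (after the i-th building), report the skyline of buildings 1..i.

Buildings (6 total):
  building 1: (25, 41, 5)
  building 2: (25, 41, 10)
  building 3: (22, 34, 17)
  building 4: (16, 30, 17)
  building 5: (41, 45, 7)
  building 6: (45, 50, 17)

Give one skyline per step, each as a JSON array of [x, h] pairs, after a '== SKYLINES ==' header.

== SKYLINES ==
[[25,5],[41,0]]
[[25,10],[41,0]]
[[22,17],[34,10],[41,0]]
[[16,17],[34,10],[41,0]]
[[16,17],[34,10],[41,7],[45,0]]
[[16,17],[34,10],[41,7],[45,17],[50,0]]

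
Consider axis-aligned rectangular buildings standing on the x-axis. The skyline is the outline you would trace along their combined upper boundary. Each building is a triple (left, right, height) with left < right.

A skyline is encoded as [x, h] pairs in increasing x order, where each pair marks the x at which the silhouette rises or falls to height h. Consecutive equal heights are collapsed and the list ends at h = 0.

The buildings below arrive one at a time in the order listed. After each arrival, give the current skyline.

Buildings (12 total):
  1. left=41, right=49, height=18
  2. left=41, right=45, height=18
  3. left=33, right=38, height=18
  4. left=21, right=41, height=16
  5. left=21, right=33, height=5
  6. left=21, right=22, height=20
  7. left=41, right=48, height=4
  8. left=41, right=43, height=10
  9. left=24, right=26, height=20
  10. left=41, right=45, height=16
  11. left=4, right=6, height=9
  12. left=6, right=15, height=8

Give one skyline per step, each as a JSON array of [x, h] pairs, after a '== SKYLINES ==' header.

== SKYLINES ==
[[41,18],[49,0]]
[[41,18],[49,0]]
[[33,18],[38,0],[41,18],[49,0]]
[[21,16],[33,18],[38,16],[41,18],[49,0]]
[[21,16],[33,18],[38,16],[41,18],[49,0]]
[[21,20],[22,16],[33,18],[38,16],[41,18],[49,0]]
[[21,20],[22,16],[33,18],[38,16],[41,18],[49,0]]
[[21,20],[22,16],[33,18],[38,16],[41,18],[49,0]]
[[21,20],[22,16],[24,20],[26,16],[33,18],[38,16],[41,18],[49,0]]
[[21,20],[22,16],[24,20],[26,16],[33,18],[38,16],[41,18],[49,0]]
[[4,9],[6,0],[21,20],[22,16],[24,20],[26,16],[33,18],[38,16],[41,18],[49,0]]
[[4,9],[6,8],[15,0],[21,20],[22,16],[24,20],[26,16],[33,18],[38,16],[41,18],[49,0]]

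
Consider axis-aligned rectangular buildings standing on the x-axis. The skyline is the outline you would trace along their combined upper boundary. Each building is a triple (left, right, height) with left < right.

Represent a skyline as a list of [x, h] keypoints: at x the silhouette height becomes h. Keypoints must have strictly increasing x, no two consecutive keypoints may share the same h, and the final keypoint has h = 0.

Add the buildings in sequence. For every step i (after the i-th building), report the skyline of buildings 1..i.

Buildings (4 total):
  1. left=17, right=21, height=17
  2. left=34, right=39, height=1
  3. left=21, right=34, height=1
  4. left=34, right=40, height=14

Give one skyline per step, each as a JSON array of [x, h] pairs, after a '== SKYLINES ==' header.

== SKYLINES ==
[[17,17],[21,0]]
[[17,17],[21,0],[34,1],[39,0]]
[[17,17],[21,1],[39,0]]
[[17,17],[21,1],[34,14],[40,0]]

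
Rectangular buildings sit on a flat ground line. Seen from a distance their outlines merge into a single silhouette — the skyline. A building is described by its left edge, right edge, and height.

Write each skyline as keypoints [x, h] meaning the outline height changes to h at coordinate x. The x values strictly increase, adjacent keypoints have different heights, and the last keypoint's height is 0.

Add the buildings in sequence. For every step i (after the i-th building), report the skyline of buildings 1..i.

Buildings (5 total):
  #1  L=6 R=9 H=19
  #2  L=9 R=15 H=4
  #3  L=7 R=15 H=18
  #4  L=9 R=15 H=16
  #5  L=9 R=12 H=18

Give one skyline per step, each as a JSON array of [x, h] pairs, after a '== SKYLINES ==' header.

== SKYLINES ==
[[6,19],[9,0]]
[[6,19],[9,4],[15,0]]
[[6,19],[9,18],[15,0]]
[[6,19],[9,18],[15,0]]
[[6,19],[9,18],[15,0]]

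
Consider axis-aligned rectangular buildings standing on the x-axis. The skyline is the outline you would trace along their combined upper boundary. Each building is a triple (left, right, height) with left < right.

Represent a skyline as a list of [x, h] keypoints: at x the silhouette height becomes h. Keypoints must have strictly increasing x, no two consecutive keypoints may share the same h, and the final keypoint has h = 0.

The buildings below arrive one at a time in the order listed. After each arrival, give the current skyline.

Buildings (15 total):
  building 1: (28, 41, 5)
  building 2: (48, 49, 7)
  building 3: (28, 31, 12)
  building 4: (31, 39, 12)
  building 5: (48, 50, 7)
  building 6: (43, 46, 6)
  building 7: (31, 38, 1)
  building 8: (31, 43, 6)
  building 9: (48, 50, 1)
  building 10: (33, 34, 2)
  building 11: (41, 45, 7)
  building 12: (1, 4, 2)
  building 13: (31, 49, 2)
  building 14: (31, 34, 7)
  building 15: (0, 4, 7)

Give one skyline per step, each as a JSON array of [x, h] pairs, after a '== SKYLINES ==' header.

== SKYLINES ==
[[28,5],[41,0]]
[[28,5],[41,0],[48,7],[49,0]]
[[28,12],[31,5],[41,0],[48,7],[49,0]]
[[28,12],[39,5],[41,0],[48,7],[49,0]]
[[28,12],[39,5],[41,0],[48,7],[50,0]]
[[28,12],[39,5],[41,0],[43,6],[46,0],[48,7],[50,0]]
[[28,12],[39,5],[41,0],[43,6],[46,0],[48,7],[50,0]]
[[28,12],[39,6],[46,0],[48,7],[50,0]]
[[28,12],[39,6],[46,0],[48,7],[50,0]]
[[28,12],[39,6],[46,0],[48,7],[50,0]]
[[28,12],[39,6],[41,7],[45,6],[46,0],[48,7],[50,0]]
[[1,2],[4,0],[28,12],[39,6],[41,7],[45,6],[46,0],[48,7],[50,0]]
[[1,2],[4,0],[28,12],[39,6],[41,7],[45,6],[46,2],[48,7],[50,0]]
[[1,2],[4,0],[28,12],[39,6],[41,7],[45,6],[46,2],[48,7],[50,0]]
[[0,7],[4,0],[28,12],[39,6],[41,7],[45,6],[46,2],[48,7],[50,0]]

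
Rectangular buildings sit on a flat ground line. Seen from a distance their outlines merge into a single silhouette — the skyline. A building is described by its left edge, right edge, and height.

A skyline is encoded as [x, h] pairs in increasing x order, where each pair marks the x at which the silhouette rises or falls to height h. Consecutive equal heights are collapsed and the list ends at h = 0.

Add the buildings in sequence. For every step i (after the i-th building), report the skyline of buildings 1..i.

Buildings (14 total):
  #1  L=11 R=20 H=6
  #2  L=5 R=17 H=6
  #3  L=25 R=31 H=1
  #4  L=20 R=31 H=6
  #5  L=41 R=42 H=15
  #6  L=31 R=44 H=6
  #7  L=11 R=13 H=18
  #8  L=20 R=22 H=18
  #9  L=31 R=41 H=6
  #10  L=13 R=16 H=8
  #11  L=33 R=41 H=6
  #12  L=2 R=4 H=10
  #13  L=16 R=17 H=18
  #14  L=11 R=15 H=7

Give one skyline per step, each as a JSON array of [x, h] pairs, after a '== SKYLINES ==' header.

== SKYLINES ==
[[11,6],[20,0]]
[[5,6],[20,0]]
[[5,6],[20,0],[25,1],[31,0]]
[[5,6],[31,0]]
[[5,6],[31,0],[41,15],[42,0]]
[[5,6],[41,15],[42,6],[44,0]]
[[5,6],[11,18],[13,6],[41,15],[42,6],[44,0]]
[[5,6],[11,18],[13,6],[20,18],[22,6],[41,15],[42,6],[44,0]]
[[5,6],[11,18],[13,6],[20,18],[22,6],[41,15],[42,6],[44,0]]
[[5,6],[11,18],[13,8],[16,6],[20,18],[22,6],[41,15],[42,6],[44,0]]
[[5,6],[11,18],[13,8],[16,6],[20,18],[22,6],[41,15],[42,6],[44,0]]
[[2,10],[4,0],[5,6],[11,18],[13,8],[16,6],[20,18],[22,6],[41,15],[42,6],[44,0]]
[[2,10],[4,0],[5,6],[11,18],[13,8],[16,18],[17,6],[20,18],[22,6],[41,15],[42,6],[44,0]]
[[2,10],[4,0],[5,6],[11,18],[13,8],[16,18],[17,6],[20,18],[22,6],[41,15],[42,6],[44,0]]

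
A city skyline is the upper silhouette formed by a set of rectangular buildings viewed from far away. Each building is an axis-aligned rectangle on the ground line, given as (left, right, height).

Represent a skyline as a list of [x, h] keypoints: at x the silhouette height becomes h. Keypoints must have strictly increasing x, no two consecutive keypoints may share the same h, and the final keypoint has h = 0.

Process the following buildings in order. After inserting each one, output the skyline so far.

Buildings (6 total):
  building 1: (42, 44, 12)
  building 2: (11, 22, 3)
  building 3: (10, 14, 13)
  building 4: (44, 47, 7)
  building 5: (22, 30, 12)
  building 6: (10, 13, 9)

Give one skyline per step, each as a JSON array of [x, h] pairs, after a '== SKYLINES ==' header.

== SKYLINES ==
[[42,12],[44,0]]
[[11,3],[22,0],[42,12],[44,0]]
[[10,13],[14,3],[22,0],[42,12],[44,0]]
[[10,13],[14,3],[22,0],[42,12],[44,7],[47,0]]
[[10,13],[14,3],[22,12],[30,0],[42,12],[44,7],[47,0]]
[[10,13],[14,3],[22,12],[30,0],[42,12],[44,7],[47,0]]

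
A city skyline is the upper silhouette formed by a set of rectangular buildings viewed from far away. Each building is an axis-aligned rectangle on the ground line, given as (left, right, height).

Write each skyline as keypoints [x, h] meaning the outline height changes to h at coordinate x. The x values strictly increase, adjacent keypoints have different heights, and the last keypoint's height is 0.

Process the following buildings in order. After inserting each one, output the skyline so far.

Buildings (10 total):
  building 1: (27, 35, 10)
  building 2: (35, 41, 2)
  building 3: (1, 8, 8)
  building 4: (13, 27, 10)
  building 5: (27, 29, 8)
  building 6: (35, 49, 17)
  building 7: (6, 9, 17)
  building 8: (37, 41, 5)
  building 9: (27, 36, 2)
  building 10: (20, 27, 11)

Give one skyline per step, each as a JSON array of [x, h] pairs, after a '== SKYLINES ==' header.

== SKYLINES ==
[[27,10],[35,0]]
[[27,10],[35,2],[41,0]]
[[1,8],[8,0],[27,10],[35,2],[41,0]]
[[1,8],[8,0],[13,10],[35,2],[41,0]]
[[1,8],[8,0],[13,10],[35,2],[41,0]]
[[1,8],[8,0],[13,10],[35,17],[49,0]]
[[1,8],[6,17],[9,0],[13,10],[35,17],[49,0]]
[[1,8],[6,17],[9,0],[13,10],[35,17],[49,0]]
[[1,8],[6,17],[9,0],[13,10],[35,17],[49,0]]
[[1,8],[6,17],[9,0],[13,10],[20,11],[27,10],[35,17],[49,0]]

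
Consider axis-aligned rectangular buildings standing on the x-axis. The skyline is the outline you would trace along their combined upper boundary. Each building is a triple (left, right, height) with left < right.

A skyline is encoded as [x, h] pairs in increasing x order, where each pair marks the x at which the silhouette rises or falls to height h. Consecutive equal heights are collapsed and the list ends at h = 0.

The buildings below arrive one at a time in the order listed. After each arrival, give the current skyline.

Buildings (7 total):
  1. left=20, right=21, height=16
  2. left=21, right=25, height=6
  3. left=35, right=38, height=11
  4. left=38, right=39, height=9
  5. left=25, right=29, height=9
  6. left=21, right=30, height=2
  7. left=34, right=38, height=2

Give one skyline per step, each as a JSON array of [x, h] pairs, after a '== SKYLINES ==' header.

== SKYLINES ==
[[20,16],[21,0]]
[[20,16],[21,6],[25,0]]
[[20,16],[21,6],[25,0],[35,11],[38,0]]
[[20,16],[21,6],[25,0],[35,11],[38,9],[39,0]]
[[20,16],[21,6],[25,9],[29,0],[35,11],[38,9],[39,0]]
[[20,16],[21,6],[25,9],[29,2],[30,0],[35,11],[38,9],[39,0]]
[[20,16],[21,6],[25,9],[29,2],[30,0],[34,2],[35,11],[38,9],[39,0]]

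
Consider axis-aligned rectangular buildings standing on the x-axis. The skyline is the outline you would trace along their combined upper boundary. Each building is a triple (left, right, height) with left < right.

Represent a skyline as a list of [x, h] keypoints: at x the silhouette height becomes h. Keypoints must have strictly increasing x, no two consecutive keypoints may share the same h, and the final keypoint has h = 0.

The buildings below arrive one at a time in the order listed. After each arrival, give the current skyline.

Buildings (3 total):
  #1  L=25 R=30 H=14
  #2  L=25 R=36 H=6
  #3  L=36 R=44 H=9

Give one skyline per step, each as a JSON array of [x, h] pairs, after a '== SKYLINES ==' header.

== SKYLINES ==
[[25,14],[30,0]]
[[25,14],[30,6],[36,0]]
[[25,14],[30,6],[36,9],[44,0]]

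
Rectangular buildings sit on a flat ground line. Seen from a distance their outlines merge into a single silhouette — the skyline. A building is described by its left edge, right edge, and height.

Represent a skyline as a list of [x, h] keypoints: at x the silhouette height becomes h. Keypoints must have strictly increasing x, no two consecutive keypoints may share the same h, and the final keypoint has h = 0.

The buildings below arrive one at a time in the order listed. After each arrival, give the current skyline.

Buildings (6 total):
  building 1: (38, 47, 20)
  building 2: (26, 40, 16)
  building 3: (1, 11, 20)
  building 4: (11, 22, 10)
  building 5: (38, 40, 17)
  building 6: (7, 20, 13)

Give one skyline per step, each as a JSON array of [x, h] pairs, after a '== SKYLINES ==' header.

== SKYLINES ==
[[38,20],[47,0]]
[[26,16],[38,20],[47,0]]
[[1,20],[11,0],[26,16],[38,20],[47,0]]
[[1,20],[11,10],[22,0],[26,16],[38,20],[47,0]]
[[1,20],[11,10],[22,0],[26,16],[38,20],[47,0]]
[[1,20],[11,13],[20,10],[22,0],[26,16],[38,20],[47,0]]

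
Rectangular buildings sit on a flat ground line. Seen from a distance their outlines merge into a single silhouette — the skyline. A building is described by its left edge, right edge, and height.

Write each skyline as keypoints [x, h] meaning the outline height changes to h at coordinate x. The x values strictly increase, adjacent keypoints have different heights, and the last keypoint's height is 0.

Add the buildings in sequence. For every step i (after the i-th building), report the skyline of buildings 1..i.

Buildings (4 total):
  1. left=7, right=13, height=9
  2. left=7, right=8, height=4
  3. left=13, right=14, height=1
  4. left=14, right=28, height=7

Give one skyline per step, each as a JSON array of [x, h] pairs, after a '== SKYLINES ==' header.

== SKYLINES ==
[[7,9],[13,0]]
[[7,9],[13,0]]
[[7,9],[13,1],[14,0]]
[[7,9],[13,1],[14,7],[28,0]]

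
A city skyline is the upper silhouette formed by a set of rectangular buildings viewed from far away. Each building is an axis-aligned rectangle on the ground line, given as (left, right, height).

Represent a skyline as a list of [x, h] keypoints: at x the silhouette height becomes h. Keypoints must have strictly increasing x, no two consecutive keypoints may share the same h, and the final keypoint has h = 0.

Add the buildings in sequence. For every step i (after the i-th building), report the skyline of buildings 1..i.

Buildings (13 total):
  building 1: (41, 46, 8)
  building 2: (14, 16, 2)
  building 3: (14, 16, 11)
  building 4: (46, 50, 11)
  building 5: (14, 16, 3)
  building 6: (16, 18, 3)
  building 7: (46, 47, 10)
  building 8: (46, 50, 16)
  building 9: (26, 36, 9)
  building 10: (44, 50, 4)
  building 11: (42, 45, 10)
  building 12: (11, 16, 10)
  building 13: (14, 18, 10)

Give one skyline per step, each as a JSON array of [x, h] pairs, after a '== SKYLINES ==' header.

== SKYLINES ==
[[41,8],[46,0]]
[[14,2],[16,0],[41,8],[46,0]]
[[14,11],[16,0],[41,8],[46,0]]
[[14,11],[16,0],[41,8],[46,11],[50,0]]
[[14,11],[16,0],[41,8],[46,11],[50,0]]
[[14,11],[16,3],[18,0],[41,8],[46,11],[50,0]]
[[14,11],[16,3],[18,0],[41,8],[46,11],[50,0]]
[[14,11],[16,3],[18,0],[41,8],[46,16],[50,0]]
[[14,11],[16,3],[18,0],[26,9],[36,0],[41,8],[46,16],[50,0]]
[[14,11],[16,3],[18,0],[26,9],[36,0],[41,8],[46,16],[50,0]]
[[14,11],[16,3],[18,0],[26,9],[36,0],[41,8],[42,10],[45,8],[46,16],[50,0]]
[[11,10],[14,11],[16,3],[18,0],[26,9],[36,0],[41,8],[42,10],[45,8],[46,16],[50,0]]
[[11,10],[14,11],[16,10],[18,0],[26,9],[36,0],[41,8],[42,10],[45,8],[46,16],[50,0]]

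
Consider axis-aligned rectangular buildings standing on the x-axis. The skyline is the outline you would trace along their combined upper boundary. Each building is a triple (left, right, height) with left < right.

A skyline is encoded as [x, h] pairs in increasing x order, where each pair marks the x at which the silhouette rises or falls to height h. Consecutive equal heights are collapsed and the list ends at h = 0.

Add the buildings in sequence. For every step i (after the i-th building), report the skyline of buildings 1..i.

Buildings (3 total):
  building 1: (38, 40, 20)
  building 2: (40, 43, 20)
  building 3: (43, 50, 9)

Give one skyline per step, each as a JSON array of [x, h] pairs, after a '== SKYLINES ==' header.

== SKYLINES ==
[[38,20],[40,0]]
[[38,20],[43,0]]
[[38,20],[43,9],[50,0]]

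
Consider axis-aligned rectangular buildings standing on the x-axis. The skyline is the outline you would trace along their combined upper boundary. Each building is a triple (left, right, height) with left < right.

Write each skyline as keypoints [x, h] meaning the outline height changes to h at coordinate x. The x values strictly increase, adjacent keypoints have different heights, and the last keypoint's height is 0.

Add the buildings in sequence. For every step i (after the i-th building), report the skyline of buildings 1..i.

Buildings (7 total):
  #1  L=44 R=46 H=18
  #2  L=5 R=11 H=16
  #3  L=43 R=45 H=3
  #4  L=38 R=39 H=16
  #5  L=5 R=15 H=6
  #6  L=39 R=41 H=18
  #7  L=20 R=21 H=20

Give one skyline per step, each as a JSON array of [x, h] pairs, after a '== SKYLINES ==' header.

== SKYLINES ==
[[44,18],[46,0]]
[[5,16],[11,0],[44,18],[46,0]]
[[5,16],[11,0],[43,3],[44,18],[46,0]]
[[5,16],[11,0],[38,16],[39,0],[43,3],[44,18],[46,0]]
[[5,16],[11,6],[15,0],[38,16],[39,0],[43,3],[44,18],[46,0]]
[[5,16],[11,6],[15,0],[38,16],[39,18],[41,0],[43,3],[44,18],[46,0]]
[[5,16],[11,6],[15,0],[20,20],[21,0],[38,16],[39,18],[41,0],[43,3],[44,18],[46,0]]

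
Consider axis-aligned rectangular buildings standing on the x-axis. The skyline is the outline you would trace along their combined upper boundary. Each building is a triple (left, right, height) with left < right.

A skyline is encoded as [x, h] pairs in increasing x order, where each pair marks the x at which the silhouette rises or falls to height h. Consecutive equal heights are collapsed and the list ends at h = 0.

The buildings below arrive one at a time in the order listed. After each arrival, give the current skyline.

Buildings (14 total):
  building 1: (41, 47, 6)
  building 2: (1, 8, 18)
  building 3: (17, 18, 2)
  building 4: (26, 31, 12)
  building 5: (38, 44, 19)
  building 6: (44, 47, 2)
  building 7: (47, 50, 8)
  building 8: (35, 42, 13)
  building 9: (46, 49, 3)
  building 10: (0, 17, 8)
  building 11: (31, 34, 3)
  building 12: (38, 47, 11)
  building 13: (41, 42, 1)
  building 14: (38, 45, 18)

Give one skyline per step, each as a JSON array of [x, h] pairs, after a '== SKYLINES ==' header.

== SKYLINES ==
[[41,6],[47,0]]
[[1,18],[8,0],[41,6],[47,0]]
[[1,18],[8,0],[17,2],[18,0],[41,6],[47,0]]
[[1,18],[8,0],[17,2],[18,0],[26,12],[31,0],[41,6],[47,0]]
[[1,18],[8,0],[17,2],[18,0],[26,12],[31,0],[38,19],[44,6],[47,0]]
[[1,18],[8,0],[17,2],[18,0],[26,12],[31,0],[38,19],[44,6],[47,0]]
[[1,18],[8,0],[17,2],[18,0],[26,12],[31,0],[38,19],[44,6],[47,8],[50,0]]
[[1,18],[8,0],[17,2],[18,0],[26,12],[31,0],[35,13],[38,19],[44,6],[47,8],[50,0]]
[[1,18],[8,0],[17,2],[18,0],[26,12],[31,0],[35,13],[38,19],[44,6],[47,8],[50,0]]
[[0,8],[1,18],[8,8],[17,2],[18,0],[26,12],[31,0],[35,13],[38,19],[44,6],[47,8],[50,0]]
[[0,8],[1,18],[8,8],[17,2],[18,0],[26,12],[31,3],[34,0],[35,13],[38,19],[44,6],[47,8],[50,0]]
[[0,8],[1,18],[8,8],[17,2],[18,0],[26,12],[31,3],[34,0],[35,13],[38,19],[44,11],[47,8],[50,0]]
[[0,8],[1,18],[8,8],[17,2],[18,0],[26,12],[31,3],[34,0],[35,13],[38,19],[44,11],[47,8],[50,0]]
[[0,8],[1,18],[8,8],[17,2],[18,0],[26,12],[31,3],[34,0],[35,13],[38,19],[44,18],[45,11],[47,8],[50,0]]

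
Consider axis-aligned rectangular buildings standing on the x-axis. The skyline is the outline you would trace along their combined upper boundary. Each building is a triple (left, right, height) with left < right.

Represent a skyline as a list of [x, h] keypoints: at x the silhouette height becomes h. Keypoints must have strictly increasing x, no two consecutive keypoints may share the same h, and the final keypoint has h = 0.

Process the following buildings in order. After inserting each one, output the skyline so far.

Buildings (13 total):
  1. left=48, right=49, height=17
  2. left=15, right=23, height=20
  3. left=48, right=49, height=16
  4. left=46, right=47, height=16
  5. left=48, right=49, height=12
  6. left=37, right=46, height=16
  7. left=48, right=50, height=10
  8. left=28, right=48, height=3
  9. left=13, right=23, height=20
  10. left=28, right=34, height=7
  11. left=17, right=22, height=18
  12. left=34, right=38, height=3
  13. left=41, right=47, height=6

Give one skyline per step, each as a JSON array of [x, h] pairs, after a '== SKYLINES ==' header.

== SKYLINES ==
[[48,17],[49,0]]
[[15,20],[23,0],[48,17],[49,0]]
[[15,20],[23,0],[48,17],[49,0]]
[[15,20],[23,0],[46,16],[47,0],[48,17],[49,0]]
[[15,20],[23,0],[46,16],[47,0],[48,17],[49,0]]
[[15,20],[23,0],[37,16],[47,0],[48,17],[49,0]]
[[15,20],[23,0],[37,16],[47,0],[48,17],[49,10],[50,0]]
[[15,20],[23,0],[28,3],[37,16],[47,3],[48,17],[49,10],[50,0]]
[[13,20],[23,0],[28,3],[37,16],[47,3],[48,17],[49,10],[50,0]]
[[13,20],[23,0],[28,7],[34,3],[37,16],[47,3],[48,17],[49,10],[50,0]]
[[13,20],[23,0],[28,7],[34,3],[37,16],[47,3],[48,17],[49,10],[50,0]]
[[13,20],[23,0],[28,7],[34,3],[37,16],[47,3],[48,17],[49,10],[50,0]]
[[13,20],[23,0],[28,7],[34,3],[37,16],[47,3],[48,17],[49,10],[50,0]]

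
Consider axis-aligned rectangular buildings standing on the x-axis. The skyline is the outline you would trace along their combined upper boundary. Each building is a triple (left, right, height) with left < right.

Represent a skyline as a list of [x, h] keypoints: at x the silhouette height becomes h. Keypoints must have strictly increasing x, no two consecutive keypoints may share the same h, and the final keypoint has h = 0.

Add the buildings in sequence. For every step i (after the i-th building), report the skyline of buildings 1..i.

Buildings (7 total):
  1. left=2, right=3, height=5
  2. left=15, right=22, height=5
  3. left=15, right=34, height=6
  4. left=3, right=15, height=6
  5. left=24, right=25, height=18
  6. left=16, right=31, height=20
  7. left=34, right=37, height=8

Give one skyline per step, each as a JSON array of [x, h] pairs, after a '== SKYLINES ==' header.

== SKYLINES ==
[[2,5],[3,0]]
[[2,5],[3,0],[15,5],[22,0]]
[[2,5],[3,0],[15,6],[34,0]]
[[2,5],[3,6],[34,0]]
[[2,5],[3,6],[24,18],[25,6],[34,0]]
[[2,5],[3,6],[16,20],[31,6],[34,0]]
[[2,5],[3,6],[16,20],[31,6],[34,8],[37,0]]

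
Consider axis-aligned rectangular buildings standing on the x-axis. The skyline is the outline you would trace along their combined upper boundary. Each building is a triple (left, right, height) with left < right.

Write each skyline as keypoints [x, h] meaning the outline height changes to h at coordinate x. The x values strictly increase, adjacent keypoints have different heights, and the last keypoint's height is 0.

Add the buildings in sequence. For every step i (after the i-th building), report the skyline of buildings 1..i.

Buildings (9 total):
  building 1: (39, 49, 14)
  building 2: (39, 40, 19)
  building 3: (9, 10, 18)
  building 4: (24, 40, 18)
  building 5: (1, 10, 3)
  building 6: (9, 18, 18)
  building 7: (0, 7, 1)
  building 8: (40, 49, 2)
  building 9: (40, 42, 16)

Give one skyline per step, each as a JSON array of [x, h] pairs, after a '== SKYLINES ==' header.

== SKYLINES ==
[[39,14],[49,0]]
[[39,19],[40,14],[49,0]]
[[9,18],[10,0],[39,19],[40,14],[49,0]]
[[9,18],[10,0],[24,18],[39,19],[40,14],[49,0]]
[[1,3],[9,18],[10,0],[24,18],[39,19],[40,14],[49,0]]
[[1,3],[9,18],[18,0],[24,18],[39,19],[40,14],[49,0]]
[[0,1],[1,3],[9,18],[18,0],[24,18],[39,19],[40,14],[49,0]]
[[0,1],[1,3],[9,18],[18,0],[24,18],[39,19],[40,14],[49,0]]
[[0,1],[1,3],[9,18],[18,0],[24,18],[39,19],[40,16],[42,14],[49,0]]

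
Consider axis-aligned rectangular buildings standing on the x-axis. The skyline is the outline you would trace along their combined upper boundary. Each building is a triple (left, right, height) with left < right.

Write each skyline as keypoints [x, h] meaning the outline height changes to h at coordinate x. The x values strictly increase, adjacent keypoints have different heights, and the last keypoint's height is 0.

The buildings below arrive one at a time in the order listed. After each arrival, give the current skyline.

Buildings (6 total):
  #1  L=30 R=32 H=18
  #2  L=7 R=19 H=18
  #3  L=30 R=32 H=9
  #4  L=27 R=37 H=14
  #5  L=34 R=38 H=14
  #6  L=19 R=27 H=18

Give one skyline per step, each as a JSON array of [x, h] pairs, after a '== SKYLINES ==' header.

== SKYLINES ==
[[30,18],[32,0]]
[[7,18],[19,0],[30,18],[32,0]]
[[7,18],[19,0],[30,18],[32,0]]
[[7,18],[19,0],[27,14],[30,18],[32,14],[37,0]]
[[7,18],[19,0],[27,14],[30,18],[32,14],[38,0]]
[[7,18],[27,14],[30,18],[32,14],[38,0]]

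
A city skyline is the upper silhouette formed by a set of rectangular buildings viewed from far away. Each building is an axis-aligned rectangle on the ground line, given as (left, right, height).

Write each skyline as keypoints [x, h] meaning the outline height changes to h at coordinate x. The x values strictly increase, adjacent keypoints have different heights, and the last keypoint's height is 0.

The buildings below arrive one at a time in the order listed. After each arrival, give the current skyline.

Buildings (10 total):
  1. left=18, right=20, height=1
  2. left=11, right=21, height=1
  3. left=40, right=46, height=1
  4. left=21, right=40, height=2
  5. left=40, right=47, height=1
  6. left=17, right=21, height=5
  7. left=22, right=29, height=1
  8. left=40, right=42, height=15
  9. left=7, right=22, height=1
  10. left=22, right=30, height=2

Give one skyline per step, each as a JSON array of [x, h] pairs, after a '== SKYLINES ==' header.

== SKYLINES ==
[[18,1],[20,0]]
[[11,1],[21,0]]
[[11,1],[21,0],[40,1],[46,0]]
[[11,1],[21,2],[40,1],[46,0]]
[[11,1],[21,2],[40,1],[47,0]]
[[11,1],[17,5],[21,2],[40,1],[47,0]]
[[11,1],[17,5],[21,2],[40,1],[47,0]]
[[11,1],[17,5],[21,2],[40,15],[42,1],[47,0]]
[[7,1],[17,5],[21,2],[40,15],[42,1],[47,0]]
[[7,1],[17,5],[21,2],[40,15],[42,1],[47,0]]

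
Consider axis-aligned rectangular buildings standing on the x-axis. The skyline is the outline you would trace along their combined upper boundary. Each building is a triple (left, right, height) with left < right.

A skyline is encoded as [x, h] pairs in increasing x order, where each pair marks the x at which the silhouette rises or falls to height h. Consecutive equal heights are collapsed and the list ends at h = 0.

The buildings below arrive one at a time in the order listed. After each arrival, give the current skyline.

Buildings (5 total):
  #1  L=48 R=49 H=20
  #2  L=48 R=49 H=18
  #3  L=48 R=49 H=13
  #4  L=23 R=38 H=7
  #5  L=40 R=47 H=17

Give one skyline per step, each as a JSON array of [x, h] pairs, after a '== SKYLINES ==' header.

== SKYLINES ==
[[48,20],[49,0]]
[[48,20],[49,0]]
[[48,20],[49,0]]
[[23,7],[38,0],[48,20],[49,0]]
[[23,7],[38,0],[40,17],[47,0],[48,20],[49,0]]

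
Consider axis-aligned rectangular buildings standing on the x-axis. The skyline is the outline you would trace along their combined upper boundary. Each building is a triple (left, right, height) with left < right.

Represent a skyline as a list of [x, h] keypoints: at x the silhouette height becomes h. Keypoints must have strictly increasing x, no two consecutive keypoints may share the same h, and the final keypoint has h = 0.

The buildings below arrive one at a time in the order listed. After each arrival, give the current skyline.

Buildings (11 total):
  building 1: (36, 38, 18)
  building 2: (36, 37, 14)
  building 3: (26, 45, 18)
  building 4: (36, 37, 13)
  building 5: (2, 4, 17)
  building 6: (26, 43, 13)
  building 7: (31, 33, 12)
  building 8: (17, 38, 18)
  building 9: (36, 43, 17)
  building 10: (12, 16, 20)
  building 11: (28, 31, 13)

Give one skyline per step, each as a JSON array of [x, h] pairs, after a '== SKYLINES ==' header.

== SKYLINES ==
[[36,18],[38,0]]
[[36,18],[38,0]]
[[26,18],[45,0]]
[[26,18],[45,0]]
[[2,17],[4,0],[26,18],[45,0]]
[[2,17],[4,0],[26,18],[45,0]]
[[2,17],[4,0],[26,18],[45,0]]
[[2,17],[4,0],[17,18],[45,0]]
[[2,17],[4,0],[17,18],[45,0]]
[[2,17],[4,0],[12,20],[16,0],[17,18],[45,0]]
[[2,17],[4,0],[12,20],[16,0],[17,18],[45,0]]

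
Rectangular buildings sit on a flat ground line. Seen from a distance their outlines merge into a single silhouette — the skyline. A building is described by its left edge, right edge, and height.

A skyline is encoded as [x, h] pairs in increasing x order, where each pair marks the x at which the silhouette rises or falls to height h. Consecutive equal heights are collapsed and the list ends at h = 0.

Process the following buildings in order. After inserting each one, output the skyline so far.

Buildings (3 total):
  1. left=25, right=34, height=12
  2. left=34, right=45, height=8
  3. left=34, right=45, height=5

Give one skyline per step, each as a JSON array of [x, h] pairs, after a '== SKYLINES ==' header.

== SKYLINES ==
[[25,12],[34,0]]
[[25,12],[34,8],[45,0]]
[[25,12],[34,8],[45,0]]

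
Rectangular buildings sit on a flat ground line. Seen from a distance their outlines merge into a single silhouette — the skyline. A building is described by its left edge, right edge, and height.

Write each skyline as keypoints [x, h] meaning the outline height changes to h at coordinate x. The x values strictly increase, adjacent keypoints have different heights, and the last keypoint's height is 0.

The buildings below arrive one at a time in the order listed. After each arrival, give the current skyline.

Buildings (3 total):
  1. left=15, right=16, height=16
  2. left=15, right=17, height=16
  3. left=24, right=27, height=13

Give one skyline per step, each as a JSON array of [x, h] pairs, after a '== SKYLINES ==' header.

== SKYLINES ==
[[15,16],[16,0]]
[[15,16],[17,0]]
[[15,16],[17,0],[24,13],[27,0]]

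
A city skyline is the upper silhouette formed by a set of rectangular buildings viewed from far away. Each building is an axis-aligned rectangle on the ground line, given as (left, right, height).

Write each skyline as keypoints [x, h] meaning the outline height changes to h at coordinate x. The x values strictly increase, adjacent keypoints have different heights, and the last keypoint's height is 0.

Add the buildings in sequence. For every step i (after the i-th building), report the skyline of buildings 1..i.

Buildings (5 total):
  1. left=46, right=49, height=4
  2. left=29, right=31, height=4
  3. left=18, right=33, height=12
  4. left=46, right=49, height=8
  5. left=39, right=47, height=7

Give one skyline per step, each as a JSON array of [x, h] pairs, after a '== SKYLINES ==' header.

== SKYLINES ==
[[46,4],[49,0]]
[[29,4],[31,0],[46,4],[49,0]]
[[18,12],[33,0],[46,4],[49,0]]
[[18,12],[33,0],[46,8],[49,0]]
[[18,12],[33,0],[39,7],[46,8],[49,0]]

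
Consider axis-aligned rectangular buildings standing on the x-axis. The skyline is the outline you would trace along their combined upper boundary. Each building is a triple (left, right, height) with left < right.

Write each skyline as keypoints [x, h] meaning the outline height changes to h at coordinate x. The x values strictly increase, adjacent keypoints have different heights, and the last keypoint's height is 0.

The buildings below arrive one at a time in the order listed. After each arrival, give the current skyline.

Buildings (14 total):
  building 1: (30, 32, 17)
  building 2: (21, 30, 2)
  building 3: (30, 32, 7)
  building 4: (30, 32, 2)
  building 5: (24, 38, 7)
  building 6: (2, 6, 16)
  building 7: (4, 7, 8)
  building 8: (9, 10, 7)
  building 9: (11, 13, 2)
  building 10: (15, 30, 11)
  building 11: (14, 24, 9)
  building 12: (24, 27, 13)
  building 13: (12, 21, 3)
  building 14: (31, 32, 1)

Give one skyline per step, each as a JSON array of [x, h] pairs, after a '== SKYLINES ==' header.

== SKYLINES ==
[[30,17],[32,0]]
[[21,2],[30,17],[32,0]]
[[21,2],[30,17],[32,0]]
[[21,2],[30,17],[32,0]]
[[21,2],[24,7],[30,17],[32,7],[38,0]]
[[2,16],[6,0],[21,2],[24,7],[30,17],[32,7],[38,0]]
[[2,16],[6,8],[7,0],[21,2],[24,7],[30,17],[32,7],[38,0]]
[[2,16],[6,8],[7,0],[9,7],[10,0],[21,2],[24,7],[30,17],[32,7],[38,0]]
[[2,16],[6,8],[7,0],[9,7],[10,0],[11,2],[13,0],[21,2],[24,7],[30,17],[32,7],[38,0]]
[[2,16],[6,8],[7,0],[9,7],[10,0],[11,2],[13,0],[15,11],[30,17],[32,7],[38,0]]
[[2,16],[6,8],[7,0],[9,7],[10,0],[11,2],[13,0],[14,9],[15,11],[30,17],[32,7],[38,0]]
[[2,16],[6,8],[7,0],[9,7],[10,0],[11,2],[13,0],[14,9],[15,11],[24,13],[27,11],[30,17],[32,7],[38,0]]
[[2,16],[6,8],[7,0],[9,7],[10,0],[11,2],[12,3],[14,9],[15,11],[24,13],[27,11],[30,17],[32,7],[38,0]]
[[2,16],[6,8],[7,0],[9,7],[10,0],[11,2],[12,3],[14,9],[15,11],[24,13],[27,11],[30,17],[32,7],[38,0]]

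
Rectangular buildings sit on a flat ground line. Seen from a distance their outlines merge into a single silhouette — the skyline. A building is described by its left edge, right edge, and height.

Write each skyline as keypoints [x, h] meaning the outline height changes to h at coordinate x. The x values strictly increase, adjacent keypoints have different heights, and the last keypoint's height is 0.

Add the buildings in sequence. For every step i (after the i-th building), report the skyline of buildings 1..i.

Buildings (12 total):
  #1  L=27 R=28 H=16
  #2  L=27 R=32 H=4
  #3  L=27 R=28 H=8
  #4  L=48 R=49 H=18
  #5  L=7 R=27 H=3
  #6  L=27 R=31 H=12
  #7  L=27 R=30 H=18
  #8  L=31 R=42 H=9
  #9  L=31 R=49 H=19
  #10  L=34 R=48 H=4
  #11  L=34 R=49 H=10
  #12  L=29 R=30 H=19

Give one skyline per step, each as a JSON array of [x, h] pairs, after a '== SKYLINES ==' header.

== SKYLINES ==
[[27,16],[28,0]]
[[27,16],[28,4],[32,0]]
[[27,16],[28,4],[32,0]]
[[27,16],[28,4],[32,0],[48,18],[49,0]]
[[7,3],[27,16],[28,4],[32,0],[48,18],[49,0]]
[[7,3],[27,16],[28,12],[31,4],[32,0],[48,18],[49,0]]
[[7,3],[27,18],[30,12],[31,4],[32,0],[48,18],[49,0]]
[[7,3],[27,18],[30,12],[31,9],[42,0],[48,18],[49,0]]
[[7,3],[27,18],[30,12],[31,19],[49,0]]
[[7,3],[27,18],[30,12],[31,19],[49,0]]
[[7,3],[27,18],[30,12],[31,19],[49,0]]
[[7,3],[27,18],[29,19],[30,12],[31,19],[49,0]]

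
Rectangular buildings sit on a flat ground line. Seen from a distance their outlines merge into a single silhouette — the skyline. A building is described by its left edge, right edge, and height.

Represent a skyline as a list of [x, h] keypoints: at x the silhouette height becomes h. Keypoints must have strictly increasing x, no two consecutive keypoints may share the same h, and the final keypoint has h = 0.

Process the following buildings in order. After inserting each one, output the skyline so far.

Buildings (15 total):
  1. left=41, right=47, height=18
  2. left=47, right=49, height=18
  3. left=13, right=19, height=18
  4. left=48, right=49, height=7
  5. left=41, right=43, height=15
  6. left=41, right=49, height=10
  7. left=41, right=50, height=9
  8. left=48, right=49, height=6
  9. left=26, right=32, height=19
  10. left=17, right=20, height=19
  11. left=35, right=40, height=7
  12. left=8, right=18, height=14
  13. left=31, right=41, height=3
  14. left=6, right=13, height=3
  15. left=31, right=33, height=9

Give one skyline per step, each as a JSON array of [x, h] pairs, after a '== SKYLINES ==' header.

== SKYLINES ==
[[41,18],[47,0]]
[[41,18],[49,0]]
[[13,18],[19,0],[41,18],[49,0]]
[[13,18],[19,0],[41,18],[49,0]]
[[13,18],[19,0],[41,18],[49,0]]
[[13,18],[19,0],[41,18],[49,0]]
[[13,18],[19,0],[41,18],[49,9],[50,0]]
[[13,18],[19,0],[41,18],[49,9],[50,0]]
[[13,18],[19,0],[26,19],[32,0],[41,18],[49,9],[50,0]]
[[13,18],[17,19],[20,0],[26,19],[32,0],[41,18],[49,9],[50,0]]
[[13,18],[17,19],[20,0],[26,19],[32,0],[35,7],[40,0],[41,18],[49,9],[50,0]]
[[8,14],[13,18],[17,19],[20,0],[26,19],[32,0],[35,7],[40,0],[41,18],[49,9],[50,0]]
[[8,14],[13,18],[17,19],[20,0],[26,19],[32,3],[35,7],[40,3],[41,18],[49,9],[50,0]]
[[6,3],[8,14],[13,18],[17,19],[20,0],[26,19],[32,3],[35,7],[40,3],[41,18],[49,9],[50,0]]
[[6,3],[8,14],[13,18],[17,19],[20,0],[26,19],[32,9],[33,3],[35,7],[40,3],[41,18],[49,9],[50,0]]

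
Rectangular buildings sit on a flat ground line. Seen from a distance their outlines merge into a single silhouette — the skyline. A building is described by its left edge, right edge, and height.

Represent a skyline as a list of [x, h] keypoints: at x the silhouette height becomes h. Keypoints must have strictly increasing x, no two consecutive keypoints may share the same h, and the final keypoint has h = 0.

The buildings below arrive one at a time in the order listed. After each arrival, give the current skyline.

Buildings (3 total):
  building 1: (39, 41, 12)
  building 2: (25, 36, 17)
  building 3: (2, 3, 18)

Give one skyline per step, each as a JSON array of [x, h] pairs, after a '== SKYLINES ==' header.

== SKYLINES ==
[[39,12],[41,0]]
[[25,17],[36,0],[39,12],[41,0]]
[[2,18],[3,0],[25,17],[36,0],[39,12],[41,0]]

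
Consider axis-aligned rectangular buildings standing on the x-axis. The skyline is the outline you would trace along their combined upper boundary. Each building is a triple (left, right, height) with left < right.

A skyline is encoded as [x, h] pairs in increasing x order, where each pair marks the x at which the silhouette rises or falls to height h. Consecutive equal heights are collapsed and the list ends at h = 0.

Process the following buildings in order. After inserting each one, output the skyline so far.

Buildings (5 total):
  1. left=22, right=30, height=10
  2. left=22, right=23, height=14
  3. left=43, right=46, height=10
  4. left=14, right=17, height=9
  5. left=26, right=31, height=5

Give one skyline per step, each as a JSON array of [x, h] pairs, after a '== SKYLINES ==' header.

== SKYLINES ==
[[22,10],[30,0]]
[[22,14],[23,10],[30,0]]
[[22,14],[23,10],[30,0],[43,10],[46,0]]
[[14,9],[17,0],[22,14],[23,10],[30,0],[43,10],[46,0]]
[[14,9],[17,0],[22,14],[23,10],[30,5],[31,0],[43,10],[46,0]]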